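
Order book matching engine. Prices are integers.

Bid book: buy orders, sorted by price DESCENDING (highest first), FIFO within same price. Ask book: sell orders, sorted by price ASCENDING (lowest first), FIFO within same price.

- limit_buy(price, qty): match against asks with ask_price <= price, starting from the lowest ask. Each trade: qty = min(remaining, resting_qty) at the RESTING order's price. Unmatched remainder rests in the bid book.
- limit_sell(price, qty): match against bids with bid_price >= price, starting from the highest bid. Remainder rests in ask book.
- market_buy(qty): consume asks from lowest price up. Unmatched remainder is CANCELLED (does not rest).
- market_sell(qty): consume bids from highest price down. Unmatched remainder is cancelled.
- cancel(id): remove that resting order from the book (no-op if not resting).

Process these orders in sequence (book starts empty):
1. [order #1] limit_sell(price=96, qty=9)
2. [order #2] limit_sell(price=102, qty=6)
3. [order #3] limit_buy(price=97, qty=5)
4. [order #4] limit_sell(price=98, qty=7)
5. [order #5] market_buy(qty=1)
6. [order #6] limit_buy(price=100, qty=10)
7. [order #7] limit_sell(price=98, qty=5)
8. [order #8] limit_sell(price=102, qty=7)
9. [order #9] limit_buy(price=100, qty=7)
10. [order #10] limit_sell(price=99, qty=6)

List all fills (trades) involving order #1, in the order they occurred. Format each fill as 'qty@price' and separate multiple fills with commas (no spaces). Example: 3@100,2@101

Answer: 5@96,1@96,3@96

Derivation:
After op 1 [order #1] limit_sell(price=96, qty=9): fills=none; bids=[-] asks=[#1:9@96]
After op 2 [order #2] limit_sell(price=102, qty=6): fills=none; bids=[-] asks=[#1:9@96 #2:6@102]
After op 3 [order #3] limit_buy(price=97, qty=5): fills=#3x#1:5@96; bids=[-] asks=[#1:4@96 #2:6@102]
After op 4 [order #4] limit_sell(price=98, qty=7): fills=none; bids=[-] asks=[#1:4@96 #4:7@98 #2:6@102]
After op 5 [order #5] market_buy(qty=1): fills=#5x#1:1@96; bids=[-] asks=[#1:3@96 #4:7@98 #2:6@102]
After op 6 [order #6] limit_buy(price=100, qty=10): fills=#6x#1:3@96 #6x#4:7@98; bids=[-] asks=[#2:6@102]
After op 7 [order #7] limit_sell(price=98, qty=5): fills=none; bids=[-] asks=[#7:5@98 #2:6@102]
After op 8 [order #8] limit_sell(price=102, qty=7): fills=none; bids=[-] asks=[#7:5@98 #2:6@102 #8:7@102]
After op 9 [order #9] limit_buy(price=100, qty=7): fills=#9x#7:5@98; bids=[#9:2@100] asks=[#2:6@102 #8:7@102]
After op 10 [order #10] limit_sell(price=99, qty=6): fills=#9x#10:2@100; bids=[-] asks=[#10:4@99 #2:6@102 #8:7@102]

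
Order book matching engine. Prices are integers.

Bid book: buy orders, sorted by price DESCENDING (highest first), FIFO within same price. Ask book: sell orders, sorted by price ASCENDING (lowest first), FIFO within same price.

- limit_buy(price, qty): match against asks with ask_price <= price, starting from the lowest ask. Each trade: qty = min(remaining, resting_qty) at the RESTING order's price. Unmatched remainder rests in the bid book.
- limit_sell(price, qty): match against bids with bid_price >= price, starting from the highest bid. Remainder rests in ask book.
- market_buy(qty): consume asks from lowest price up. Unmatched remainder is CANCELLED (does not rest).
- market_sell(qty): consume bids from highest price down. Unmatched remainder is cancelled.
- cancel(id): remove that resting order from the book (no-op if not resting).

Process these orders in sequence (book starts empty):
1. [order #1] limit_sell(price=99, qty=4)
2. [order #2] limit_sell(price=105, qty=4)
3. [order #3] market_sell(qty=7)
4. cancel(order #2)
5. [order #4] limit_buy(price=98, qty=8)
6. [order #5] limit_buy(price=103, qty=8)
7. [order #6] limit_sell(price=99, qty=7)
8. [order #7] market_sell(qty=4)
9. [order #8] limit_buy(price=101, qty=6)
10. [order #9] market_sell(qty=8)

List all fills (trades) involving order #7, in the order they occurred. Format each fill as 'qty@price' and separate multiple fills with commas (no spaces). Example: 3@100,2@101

Answer: 4@98

Derivation:
After op 1 [order #1] limit_sell(price=99, qty=4): fills=none; bids=[-] asks=[#1:4@99]
After op 2 [order #2] limit_sell(price=105, qty=4): fills=none; bids=[-] asks=[#1:4@99 #2:4@105]
After op 3 [order #3] market_sell(qty=7): fills=none; bids=[-] asks=[#1:4@99 #2:4@105]
After op 4 cancel(order #2): fills=none; bids=[-] asks=[#1:4@99]
After op 5 [order #4] limit_buy(price=98, qty=8): fills=none; bids=[#4:8@98] asks=[#1:4@99]
After op 6 [order #5] limit_buy(price=103, qty=8): fills=#5x#1:4@99; bids=[#5:4@103 #4:8@98] asks=[-]
After op 7 [order #6] limit_sell(price=99, qty=7): fills=#5x#6:4@103; bids=[#4:8@98] asks=[#6:3@99]
After op 8 [order #7] market_sell(qty=4): fills=#4x#7:4@98; bids=[#4:4@98] asks=[#6:3@99]
After op 9 [order #8] limit_buy(price=101, qty=6): fills=#8x#6:3@99; bids=[#8:3@101 #4:4@98] asks=[-]
After op 10 [order #9] market_sell(qty=8): fills=#8x#9:3@101 #4x#9:4@98; bids=[-] asks=[-]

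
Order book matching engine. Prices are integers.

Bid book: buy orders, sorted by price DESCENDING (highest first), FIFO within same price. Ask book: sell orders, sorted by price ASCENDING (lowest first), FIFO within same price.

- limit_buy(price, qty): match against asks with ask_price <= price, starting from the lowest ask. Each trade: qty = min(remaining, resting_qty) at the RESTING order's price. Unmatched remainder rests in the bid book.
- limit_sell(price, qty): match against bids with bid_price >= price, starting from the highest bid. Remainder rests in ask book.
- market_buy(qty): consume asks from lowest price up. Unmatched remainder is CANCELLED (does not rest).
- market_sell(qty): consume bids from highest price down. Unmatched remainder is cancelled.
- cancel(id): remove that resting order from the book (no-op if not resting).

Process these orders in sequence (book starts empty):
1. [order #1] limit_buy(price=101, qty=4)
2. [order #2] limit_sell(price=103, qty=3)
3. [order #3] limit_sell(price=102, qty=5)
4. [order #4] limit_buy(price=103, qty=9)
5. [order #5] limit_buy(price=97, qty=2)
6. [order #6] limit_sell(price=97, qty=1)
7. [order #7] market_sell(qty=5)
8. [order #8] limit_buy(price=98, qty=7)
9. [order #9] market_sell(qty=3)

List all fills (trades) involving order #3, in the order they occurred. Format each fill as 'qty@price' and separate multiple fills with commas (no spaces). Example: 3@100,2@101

After op 1 [order #1] limit_buy(price=101, qty=4): fills=none; bids=[#1:4@101] asks=[-]
After op 2 [order #2] limit_sell(price=103, qty=3): fills=none; bids=[#1:4@101] asks=[#2:3@103]
After op 3 [order #3] limit_sell(price=102, qty=5): fills=none; bids=[#1:4@101] asks=[#3:5@102 #2:3@103]
After op 4 [order #4] limit_buy(price=103, qty=9): fills=#4x#3:5@102 #4x#2:3@103; bids=[#4:1@103 #1:4@101] asks=[-]
After op 5 [order #5] limit_buy(price=97, qty=2): fills=none; bids=[#4:1@103 #1:4@101 #5:2@97] asks=[-]
After op 6 [order #6] limit_sell(price=97, qty=1): fills=#4x#6:1@103; bids=[#1:4@101 #5:2@97] asks=[-]
After op 7 [order #7] market_sell(qty=5): fills=#1x#7:4@101 #5x#7:1@97; bids=[#5:1@97] asks=[-]
After op 8 [order #8] limit_buy(price=98, qty=7): fills=none; bids=[#8:7@98 #5:1@97] asks=[-]
After op 9 [order #9] market_sell(qty=3): fills=#8x#9:3@98; bids=[#8:4@98 #5:1@97] asks=[-]

Answer: 5@102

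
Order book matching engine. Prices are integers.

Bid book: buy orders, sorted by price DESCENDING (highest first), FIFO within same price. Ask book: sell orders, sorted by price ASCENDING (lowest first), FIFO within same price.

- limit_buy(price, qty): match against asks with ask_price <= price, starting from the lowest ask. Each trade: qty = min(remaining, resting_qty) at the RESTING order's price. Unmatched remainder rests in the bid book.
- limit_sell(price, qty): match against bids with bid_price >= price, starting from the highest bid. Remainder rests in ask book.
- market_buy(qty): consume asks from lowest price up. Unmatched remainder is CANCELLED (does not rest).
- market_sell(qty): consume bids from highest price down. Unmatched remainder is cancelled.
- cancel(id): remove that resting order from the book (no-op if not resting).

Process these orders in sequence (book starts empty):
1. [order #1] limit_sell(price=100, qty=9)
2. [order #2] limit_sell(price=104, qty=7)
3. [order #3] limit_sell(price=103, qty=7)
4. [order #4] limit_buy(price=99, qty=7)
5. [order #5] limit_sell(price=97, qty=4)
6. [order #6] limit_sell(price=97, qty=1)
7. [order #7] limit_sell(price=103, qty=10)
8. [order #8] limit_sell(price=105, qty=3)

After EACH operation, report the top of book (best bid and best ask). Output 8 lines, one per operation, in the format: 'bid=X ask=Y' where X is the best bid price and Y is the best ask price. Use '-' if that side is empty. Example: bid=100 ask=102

Answer: bid=- ask=100
bid=- ask=100
bid=- ask=100
bid=99 ask=100
bid=99 ask=100
bid=99 ask=100
bid=99 ask=100
bid=99 ask=100

Derivation:
After op 1 [order #1] limit_sell(price=100, qty=9): fills=none; bids=[-] asks=[#1:9@100]
After op 2 [order #2] limit_sell(price=104, qty=7): fills=none; bids=[-] asks=[#1:9@100 #2:7@104]
After op 3 [order #3] limit_sell(price=103, qty=7): fills=none; bids=[-] asks=[#1:9@100 #3:7@103 #2:7@104]
After op 4 [order #4] limit_buy(price=99, qty=7): fills=none; bids=[#4:7@99] asks=[#1:9@100 #3:7@103 #2:7@104]
After op 5 [order #5] limit_sell(price=97, qty=4): fills=#4x#5:4@99; bids=[#4:3@99] asks=[#1:9@100 #3:7@103 #2:7@104]
After op 6 [order #6] limit_sell(price=97, qty=1): fills=#4x#6:1@99; bids=[#4:2@99] asks=[#1:9@100 #3:7@103 #2:7@104]
After op 7 [order #7] limit_sell(price=103, qty=10): fills=none; bids=[#4:2@99] asks=[#1:9@100 #3:7@103 #7:10@103 #2:7@104]
After op 8 [order #8] limit_sell(price=105, qty=3): fills=none; bids=[#4:2@99] asks=[#1:9@100 #3:7@103 #7:10@103 #2:7@104 #8:3@105]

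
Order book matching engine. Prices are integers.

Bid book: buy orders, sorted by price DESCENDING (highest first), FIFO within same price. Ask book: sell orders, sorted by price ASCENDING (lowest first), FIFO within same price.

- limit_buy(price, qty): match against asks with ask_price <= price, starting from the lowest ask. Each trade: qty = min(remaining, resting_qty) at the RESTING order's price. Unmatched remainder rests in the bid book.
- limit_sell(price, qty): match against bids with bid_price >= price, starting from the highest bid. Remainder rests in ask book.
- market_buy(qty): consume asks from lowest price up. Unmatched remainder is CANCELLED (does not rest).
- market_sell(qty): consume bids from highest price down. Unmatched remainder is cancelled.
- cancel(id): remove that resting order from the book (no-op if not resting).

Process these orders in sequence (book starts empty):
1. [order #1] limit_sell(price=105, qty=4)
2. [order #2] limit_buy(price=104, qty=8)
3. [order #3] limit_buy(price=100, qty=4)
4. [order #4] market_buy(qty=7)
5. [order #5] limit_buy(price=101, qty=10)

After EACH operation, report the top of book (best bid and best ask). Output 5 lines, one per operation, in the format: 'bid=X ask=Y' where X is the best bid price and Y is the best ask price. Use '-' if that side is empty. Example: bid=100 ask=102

Answer: bid=- ask=105
bid=104 ask=105
bid=104 ask=105
bid=104 ask=-
bid=104 ask=-

Derivation:
After op 1 [order #1] limit_sell(price=105, qty=4): fills=none; bids=[-] asks=[#1:4@105]
After op 2 [order #2] limit_buy(price=104, qty=8): fills=none; bids=[#2:8@104] asks=[#1:4@105]
After op 3 [order #3] limit_buy(price=100, qty=4): fills=none; bids=[#2:8@104 #3:4@100] asks=[#1:4@105]
After op 4 [order #4] market_buy(qty=7): fills=#4x#1:4@105; bids=[#2:8@104 #3:4@100] asks=[-]
After op 5 [order #5] limit_buy(price=101, qty=10): fills=none; bids=[#2:8@104 #5:10@101 #3:4@100] asks=[-]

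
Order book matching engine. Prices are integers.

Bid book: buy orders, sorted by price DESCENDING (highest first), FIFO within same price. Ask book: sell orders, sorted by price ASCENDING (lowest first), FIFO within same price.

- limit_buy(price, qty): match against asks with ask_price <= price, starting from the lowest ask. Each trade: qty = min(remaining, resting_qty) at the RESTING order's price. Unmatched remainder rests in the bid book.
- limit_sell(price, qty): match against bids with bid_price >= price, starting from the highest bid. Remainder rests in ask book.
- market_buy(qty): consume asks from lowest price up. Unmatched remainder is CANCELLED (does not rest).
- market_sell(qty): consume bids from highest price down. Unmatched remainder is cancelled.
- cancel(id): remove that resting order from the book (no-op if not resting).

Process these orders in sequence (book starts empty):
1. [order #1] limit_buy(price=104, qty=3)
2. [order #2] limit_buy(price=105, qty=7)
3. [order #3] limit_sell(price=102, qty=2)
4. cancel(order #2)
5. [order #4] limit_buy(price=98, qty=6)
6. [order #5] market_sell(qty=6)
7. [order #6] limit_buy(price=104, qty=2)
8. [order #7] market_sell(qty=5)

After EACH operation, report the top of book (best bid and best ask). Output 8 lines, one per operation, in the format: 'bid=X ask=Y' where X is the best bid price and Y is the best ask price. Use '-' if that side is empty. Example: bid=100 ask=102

After op 1 [order #1] limit_buy(price=104, qty=3): fills=none; bids=[#1:3@104] asks=[-]
After op 2 [order #2] limit_buy(price=105, qty=7): fills=none; bids=[#2:7@105 #1:3@104] asks=[-]
After op 3 [order #3] limit_sell(price=102, qty=2): fills=#2x#3:2@105; bids=[#2:5@105 #1:3@104] asks=[-]
After op 4 cancel(order #2): fills=none; bids=[#1:3@104] asks=[-]
After op 5 [order #4] limit_buy(price=98, qty=6): fills=none; bids=[#1:3@104 #4:6@98] asks=[-]
After op 6 [order #5] market_sell(qty=6): fills=#1x#5:3@104 #4x#5:3@98; bids=[#4:3@98] asks=[-]
After op 7 [order #6] limit_buy(price=104, qty=2): fills=none; bids=[#6:2@104 #4:3@98] asks=[-]
After op 8 [order #7] market_sell(qty=5): fills=#6x#7:2@104 #4x#7:3@98; bids=[-] asks=[-]

Answer: bid=104 ask=-
bid=105 ask=-
bid=105 ask=-
bid=104 ask=-
bid=104 ask=-
bid=98 ask=-
bid=104 ask=-
bid=- ask=-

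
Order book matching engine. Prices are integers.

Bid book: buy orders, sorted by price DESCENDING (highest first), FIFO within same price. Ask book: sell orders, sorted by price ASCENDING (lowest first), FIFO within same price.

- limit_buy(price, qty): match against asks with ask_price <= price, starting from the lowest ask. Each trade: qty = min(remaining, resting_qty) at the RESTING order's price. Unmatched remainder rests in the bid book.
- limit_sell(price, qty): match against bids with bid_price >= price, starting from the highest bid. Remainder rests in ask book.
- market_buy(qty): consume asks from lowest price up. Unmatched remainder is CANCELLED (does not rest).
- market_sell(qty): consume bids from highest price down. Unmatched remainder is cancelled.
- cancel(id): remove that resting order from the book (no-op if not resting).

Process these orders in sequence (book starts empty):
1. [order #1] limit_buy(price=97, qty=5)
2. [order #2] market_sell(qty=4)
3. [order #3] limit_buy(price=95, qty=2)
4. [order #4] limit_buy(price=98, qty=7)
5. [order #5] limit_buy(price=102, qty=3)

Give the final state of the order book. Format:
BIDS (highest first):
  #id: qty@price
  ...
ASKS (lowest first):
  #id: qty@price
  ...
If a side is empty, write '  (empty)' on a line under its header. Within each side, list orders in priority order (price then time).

Answer: BIDS (highest first):
  #5: 3@102
  #4: 7@98
  #1: 1@97
  #3: 2@95
ASKS (lowest first):
  (empty)

Derivation:
After op 1 [order #1] limit_buy(price=97, qty=5): fills=none; bids=[#1:5@97] asks=[-]
After op 2 [order #2] market_sell(qty=4): fills=#1x#2:4@97; bids=[#1:1@97] asks=[-]
After op 3 [order #3] limit_buy(price=95, qty=2): fills=none; bids=[#1:1@97 #3:2@95] asks=[-]
After op 4 [order #4] limit_buy(price=98, qty=7): fills=none; bids=[#4:7@98 #1:1@97 #3:2@95] asks=[-]
After op 5 [order #5] limit_buy(price=102, qty=3): fills=none; bids=[#5:3@102 #4:7@98 #1:1@97 #3:2@95] asks=[-]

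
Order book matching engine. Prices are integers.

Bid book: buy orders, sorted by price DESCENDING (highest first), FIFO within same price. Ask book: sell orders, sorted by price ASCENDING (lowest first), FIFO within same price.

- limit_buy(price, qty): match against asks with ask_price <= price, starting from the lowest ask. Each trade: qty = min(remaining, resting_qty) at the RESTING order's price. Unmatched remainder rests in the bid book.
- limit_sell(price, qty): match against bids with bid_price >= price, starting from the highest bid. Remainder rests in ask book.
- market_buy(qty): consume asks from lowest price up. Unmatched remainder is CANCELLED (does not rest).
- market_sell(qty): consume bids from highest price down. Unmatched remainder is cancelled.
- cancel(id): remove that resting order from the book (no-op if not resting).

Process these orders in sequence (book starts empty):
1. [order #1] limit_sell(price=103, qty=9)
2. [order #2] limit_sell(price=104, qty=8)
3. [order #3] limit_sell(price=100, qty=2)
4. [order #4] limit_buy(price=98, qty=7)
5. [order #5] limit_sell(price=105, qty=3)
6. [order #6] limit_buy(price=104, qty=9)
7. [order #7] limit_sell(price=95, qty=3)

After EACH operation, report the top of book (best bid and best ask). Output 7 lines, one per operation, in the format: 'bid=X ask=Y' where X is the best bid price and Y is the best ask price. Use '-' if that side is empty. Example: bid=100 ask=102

Answer: bid=- ask=103
bid=- ask=103
bid=- ask=100
bid=98 ask=100
bid=98 ask=100
bid=98 ask=103
bid=98 ask=103

Derivation:
After op 1 [order #1] limit_sell(price=103, qty=9): fills=none; bids=[-] asks=[#1:9@103]
After op 2 [order #2] limit_sell(price=104, qty=8): fills=none; bids=[-] asks=[#1:9@103 #2:8@104]
After op 3 [order #3] limit_sell(price=100, qty=2): fills=none; bids=[-] asks=[#3:2@100 #1:9@103 #2:8@104]
After op 4 [order #4] limit_buy(price=98, qty=7): fills=none; bids=[#4:7@98] asks=[#3:2@100 #1:9@103 #2:8@104]
After op 5 [order #5] limit_sell(price=105, qty=3): fills=none; bids=[#4:7@98] asks=[#3:2@100 #1:9@103 #2:8@104 #5:3@105]
After op 6 [order #6] limit_buy(price=104, qty=9): fills=#6x#3:2@100 #6x#1:7@103; bids=[#4:7@98] asks=[#1:2@103 #2:8@104 #5:3@105]
After op 7 [order #7] limit_sell(price=95, qty=3): fills=#4x#7:3@98; bids=[#4:4@98] asks=[#1:2@103 #2:8@104 #5:3@105]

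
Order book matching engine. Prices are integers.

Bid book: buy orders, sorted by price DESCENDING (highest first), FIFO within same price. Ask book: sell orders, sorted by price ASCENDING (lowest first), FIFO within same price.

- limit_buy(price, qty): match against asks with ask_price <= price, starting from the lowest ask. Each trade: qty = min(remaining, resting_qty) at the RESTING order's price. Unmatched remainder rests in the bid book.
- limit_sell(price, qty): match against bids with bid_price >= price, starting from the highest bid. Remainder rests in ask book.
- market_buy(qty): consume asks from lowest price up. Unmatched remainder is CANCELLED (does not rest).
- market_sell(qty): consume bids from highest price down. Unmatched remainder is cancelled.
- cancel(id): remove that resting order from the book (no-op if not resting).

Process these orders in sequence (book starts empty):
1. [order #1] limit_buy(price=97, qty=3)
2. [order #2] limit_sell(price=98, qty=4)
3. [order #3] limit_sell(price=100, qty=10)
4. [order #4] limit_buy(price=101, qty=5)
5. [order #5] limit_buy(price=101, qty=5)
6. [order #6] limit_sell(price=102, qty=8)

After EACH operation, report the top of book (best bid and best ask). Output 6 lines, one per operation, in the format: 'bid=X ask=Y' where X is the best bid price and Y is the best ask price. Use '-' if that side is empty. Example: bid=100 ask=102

After op 1 [order #1] limit_buy(price=97, qty=3): fills=none; bids=[#1:3@97] asks=[-]
After op 2 [order #2] limit_sell(price=98, qty=4): fills=none; bids=[#1:3@97] asks=[#2:4@98]
After op 3 [order #3] limit_sell(price=100, qty=10): fills=none; bids=[#1:3@97] asks=[#2:4@98 #3:10@100]
After op 4 [order #4] limit_buy(price=101, qty=5): fills=#4x#2:4@98 #4x#3:1@100; bids=[#1:3@97] asks=[#3:9@100]
After op 5 [order #5] limit_buy(price=101, qty=5): fills=#5x#3:5@100; bids=[#1:3@97] asks=[#3:4@100]
After op 6 [order #6] limit_sell(price=102, qty=8): fills=none; bids=[#1:3@97] asks=[#3:4@100 #6:8@102]

Answer: bid=97 ask=-
bid=97 ask=98
bid=97 ask=98
bid=97 ask=100
bid=97 ask=100
bid=97 ask=100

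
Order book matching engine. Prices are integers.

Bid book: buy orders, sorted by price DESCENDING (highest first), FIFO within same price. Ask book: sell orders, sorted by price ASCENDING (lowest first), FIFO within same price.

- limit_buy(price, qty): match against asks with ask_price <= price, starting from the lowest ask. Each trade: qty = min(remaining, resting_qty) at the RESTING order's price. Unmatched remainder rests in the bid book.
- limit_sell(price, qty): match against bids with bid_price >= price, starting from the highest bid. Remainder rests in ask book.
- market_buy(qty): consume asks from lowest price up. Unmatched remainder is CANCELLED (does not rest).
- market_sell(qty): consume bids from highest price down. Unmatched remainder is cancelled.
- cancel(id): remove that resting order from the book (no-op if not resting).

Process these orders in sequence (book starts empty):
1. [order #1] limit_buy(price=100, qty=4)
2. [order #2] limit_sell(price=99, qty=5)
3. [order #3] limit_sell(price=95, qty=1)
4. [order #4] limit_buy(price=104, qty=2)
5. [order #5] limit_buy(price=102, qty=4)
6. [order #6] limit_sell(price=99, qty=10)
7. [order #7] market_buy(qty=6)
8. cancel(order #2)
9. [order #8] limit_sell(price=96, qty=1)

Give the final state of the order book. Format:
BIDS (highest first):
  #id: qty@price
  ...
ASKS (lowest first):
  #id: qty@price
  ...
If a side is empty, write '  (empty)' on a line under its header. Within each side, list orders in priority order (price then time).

Answer: BIDS (highest first):
  (empty)
ASKS (lowest first):
  #8: 1@96

Derivation:
After op 1 [order #1] limit_buy(price=100, qty=4): fills=none; bids=[#1:4@100] asks=[-]
After op 2 [order #2] limit_sell(price=99, qty=5): fills=#1x#2:4@100; bids=[-] asks=[#2:1@99]
After op 3 [order #3] limit_sell(price=95, qty=1): fills=none; bids=[-] asks=[#3:1@95 #2:1@99]
After op 4 [order #4] limit_buy(price=104, qty=2): fills=#4x#3:1@95 #4x#2:1@99; bids=[-] asks=[-]
After op 5 [order #5] limit_buy(price=102, qty=4): fills=none; bids=[#5:4@102] asks=[-]
After op 6 [order #6] limit_sell(price=99, qty=10): fills=#5x#6:4@102; bids=[-] asks=[#6:6@99]
After op 7 [order #7] market_buy(qty=6): fills=#7x#6:6@99; bids=[-] asks=[-]
After op 8 cancel(order #2): fills=none; bids=[-] asks=[-]
After op 9 [order #8] limit_sell(price=96, qty=1): fills=none; bids=[-] asks=[#8:1@96]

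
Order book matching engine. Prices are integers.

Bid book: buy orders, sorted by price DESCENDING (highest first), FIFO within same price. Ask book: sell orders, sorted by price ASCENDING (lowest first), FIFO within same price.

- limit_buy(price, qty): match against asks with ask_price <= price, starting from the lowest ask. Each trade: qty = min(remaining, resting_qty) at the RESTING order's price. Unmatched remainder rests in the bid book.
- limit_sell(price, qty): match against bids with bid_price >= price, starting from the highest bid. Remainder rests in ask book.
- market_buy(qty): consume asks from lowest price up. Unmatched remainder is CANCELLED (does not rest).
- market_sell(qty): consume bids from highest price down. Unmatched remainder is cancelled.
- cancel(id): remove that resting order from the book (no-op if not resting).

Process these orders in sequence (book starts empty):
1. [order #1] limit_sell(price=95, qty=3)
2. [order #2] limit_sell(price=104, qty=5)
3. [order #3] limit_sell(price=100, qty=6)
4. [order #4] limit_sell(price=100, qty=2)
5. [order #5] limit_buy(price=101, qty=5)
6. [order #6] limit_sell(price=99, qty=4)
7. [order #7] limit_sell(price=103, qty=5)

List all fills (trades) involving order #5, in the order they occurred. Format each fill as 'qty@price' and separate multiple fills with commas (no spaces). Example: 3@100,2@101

After op 1 [order #1] limit_sell(price=95, qty=3): fills=none; bids=[-] asks=[#1:3@95]
After op 2 [order #2] limit_sell(price=104, qty=5): fills=none; bids=[-] asks=[#1:3@95 #2:5@104]
After op 3 [order #3] limit_sell(price=100, qty=6): fills=none; bids=[-] asks=[#1:3@95 #3:6@100 #2:5@104]
After op 4 [order #4] limit_sell(price=100, qty=2): fills=none; bids=[-] asks=[#1:3@95 #3:6@100 #4:2@100 #2:5@104]
After op 5 [order #5] limit_buy(price=101, qty=5): fills=#5x#1:3@95 #5x#3:2@100; bids=[-] asks=[#3:4@100 #4:2@100 #2:5@104]
After op 6 [order #6] limit_sell(price=99, qty=4): fills=none; bids=[-] asks=[#6:4@99 #3:4@100 #4:2@100 #2:5@104]
After op 7 [order #7] limit_sell(price=103, qty=5): fills=none; bids=[-] asks=[#6:4@99 #3:4@100 #4:2@100 #7:5@103 #2:5@104]

Answer: 3@95,2@100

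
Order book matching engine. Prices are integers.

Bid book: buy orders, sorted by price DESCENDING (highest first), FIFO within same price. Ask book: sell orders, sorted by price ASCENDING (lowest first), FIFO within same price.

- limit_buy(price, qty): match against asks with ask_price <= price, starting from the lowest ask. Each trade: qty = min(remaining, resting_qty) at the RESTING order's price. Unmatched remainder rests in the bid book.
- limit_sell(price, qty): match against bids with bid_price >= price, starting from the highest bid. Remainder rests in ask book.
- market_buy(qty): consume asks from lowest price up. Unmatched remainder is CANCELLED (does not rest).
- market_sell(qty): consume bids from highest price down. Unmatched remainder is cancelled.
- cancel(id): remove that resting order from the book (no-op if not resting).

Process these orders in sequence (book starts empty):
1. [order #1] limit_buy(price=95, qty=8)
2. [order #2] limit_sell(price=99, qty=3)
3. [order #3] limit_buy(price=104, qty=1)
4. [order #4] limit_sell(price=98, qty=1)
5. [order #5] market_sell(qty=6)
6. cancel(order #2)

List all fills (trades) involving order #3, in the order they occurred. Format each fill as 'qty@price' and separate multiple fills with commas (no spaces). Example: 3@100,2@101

Answer: 1@99

Derivation:
After op 1 [order #1] limit_buy(price=95, qty=8): fills=none; bids=[#1:8@95] asks=[-]
After op 2 [order #2] limit_sell(price=99, qty=3): fills=none; bids=[#1:8@95] asks=[#2:3@99]
After op 3 [order #3] limit_buy(price=104, qty=1): fills=#3x#2:1@99; bids=[#1:8@95] asks=[#2:2@99]
After op 4 [order #4] limit_sell(price=98, qty=1): fills=none; bids=[#1:8@95] asks=[#4:1@98 #2:2@99]
After op 5 [order #5] market_sell(qty=6): fills=#1x#5:6@95; bids=[#1:2@95] asks=[#4:1@98 #2:2@99]
After op 6 cancel(order #2): fills=none; bids=[#1:2@95] asks=[#4:1@98]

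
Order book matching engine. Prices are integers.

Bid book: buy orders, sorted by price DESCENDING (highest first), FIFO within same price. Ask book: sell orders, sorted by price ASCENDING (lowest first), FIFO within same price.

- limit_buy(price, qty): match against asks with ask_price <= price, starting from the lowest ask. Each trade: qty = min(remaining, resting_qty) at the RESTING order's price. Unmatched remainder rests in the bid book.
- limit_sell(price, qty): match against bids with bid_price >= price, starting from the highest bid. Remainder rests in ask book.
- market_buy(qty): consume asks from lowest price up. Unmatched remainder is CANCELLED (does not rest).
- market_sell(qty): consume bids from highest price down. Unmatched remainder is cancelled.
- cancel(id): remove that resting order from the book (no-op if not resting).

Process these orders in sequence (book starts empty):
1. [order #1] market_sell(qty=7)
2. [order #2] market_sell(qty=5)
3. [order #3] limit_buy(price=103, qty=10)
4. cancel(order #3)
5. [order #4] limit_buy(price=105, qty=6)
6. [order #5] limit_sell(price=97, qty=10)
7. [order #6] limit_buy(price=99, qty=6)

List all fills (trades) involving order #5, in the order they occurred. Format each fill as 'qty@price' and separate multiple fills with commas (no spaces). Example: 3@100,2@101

After op 1 [order #1] market_sell(qty=7): fills=none; bids=[-] asks=[-]
After op 2 [order #2] market_sell(qty=5): fills=none; bids=[-] asks=[-]
After op 3 [order #3] limit_buy(price=103, qty=10): fills=none; bids=[#3:10@103] asks=[-]
After op 4 cancel(order #3): fills=none; bids=[-] asks=[-]
After op 5 [order #4] limit_buy(price=105, qty=6): fills=none; bids=[#4:6@105] asks=[-]
After op 6 [order #5] limit_sell(price=97, qty=10): fills=#4x#5:6@105; bids=[-] asks=[#5:4@97]
After op 7 [order #6] limit_buy(price=99, qty=6): fills=#6x#5:4@97; bids=[#6:2@99] asks=[-]

Answer: 6@105,4@97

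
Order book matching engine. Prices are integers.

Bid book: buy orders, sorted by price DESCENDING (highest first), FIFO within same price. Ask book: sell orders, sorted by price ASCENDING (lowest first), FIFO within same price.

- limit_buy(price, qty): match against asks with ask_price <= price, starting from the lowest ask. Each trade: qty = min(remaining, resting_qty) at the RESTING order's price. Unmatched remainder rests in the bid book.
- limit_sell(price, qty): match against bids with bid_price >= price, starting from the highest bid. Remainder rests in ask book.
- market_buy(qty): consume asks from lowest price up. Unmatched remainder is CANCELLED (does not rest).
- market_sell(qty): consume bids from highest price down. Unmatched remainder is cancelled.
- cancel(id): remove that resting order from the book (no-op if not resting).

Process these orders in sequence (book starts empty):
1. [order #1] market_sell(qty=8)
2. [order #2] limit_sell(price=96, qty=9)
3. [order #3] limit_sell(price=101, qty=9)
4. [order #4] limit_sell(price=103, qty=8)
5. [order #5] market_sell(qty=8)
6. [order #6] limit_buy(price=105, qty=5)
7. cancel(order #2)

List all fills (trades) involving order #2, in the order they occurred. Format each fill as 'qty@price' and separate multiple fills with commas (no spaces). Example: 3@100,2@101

Answer: 5@96

Derivation:
After op 1 [order #1] market_sell(qty=8): fills=none; bids=[-] asks=[-]
After op 2 [order #2] limit_sell(price=96, qty=9): fills=none; bids=[-] asks=[#2:9@96]
After op 3 [order #3] limit_sell(price=101, qty=9): fills=none; bids=[-] asks=[#2:9@96 #3:9@101]
After op 4 [order #4] limit_sell(price=103, qty=8): fills=none; bids=[-] asks=[#2:9@96 #3:9@101 #4:8@103]
After op 5 [order #5] market_sell(qty=8): fills=none; bids=[-] asks=[#2:9@96 #3:9@101 #4:8@103]
After op 6 [order #6] limit_buy(price=105, qty=5): fills=#6x#2:5@96; bids=[-] asks=[#2:4@96 #3:9@101 #4:8@103]
After op 7 cancel(order #2): fills=none; bids=[-] asks=[#3:9@101 #4:8@103]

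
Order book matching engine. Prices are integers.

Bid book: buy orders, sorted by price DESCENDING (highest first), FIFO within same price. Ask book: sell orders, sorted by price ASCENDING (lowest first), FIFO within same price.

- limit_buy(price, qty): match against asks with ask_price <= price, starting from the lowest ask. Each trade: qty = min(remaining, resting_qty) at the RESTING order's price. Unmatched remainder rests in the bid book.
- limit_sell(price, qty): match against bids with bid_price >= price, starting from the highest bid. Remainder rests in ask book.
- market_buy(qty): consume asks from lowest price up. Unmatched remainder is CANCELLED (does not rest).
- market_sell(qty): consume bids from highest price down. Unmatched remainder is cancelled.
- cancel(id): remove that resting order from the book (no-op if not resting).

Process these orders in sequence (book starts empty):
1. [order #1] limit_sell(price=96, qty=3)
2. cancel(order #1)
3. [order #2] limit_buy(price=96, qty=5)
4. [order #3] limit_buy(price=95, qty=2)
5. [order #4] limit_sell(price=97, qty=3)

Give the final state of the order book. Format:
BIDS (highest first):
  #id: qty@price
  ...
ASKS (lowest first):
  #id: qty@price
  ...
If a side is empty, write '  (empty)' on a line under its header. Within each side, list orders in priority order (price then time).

Answer: BIDS (highest first):
  #2: 5@96
  #3: 2@95
ASKS (lowest first):
  #4: 3@97

Derivation:
After op 1 [order #1] limit_sell(price=96, qty=3): fills=none; bids=[-] asks=[#1:3@96]
After op 2 cancel(order #1): fills=none; bids=[-] asks=[-]
After op 3 [order #2] limit_buy(price=96, qty=5): fills=none; bids=[#2:5@96] asks=[-]
After op 4 [order #3] limit_buy(price=95, qty=2): fills=none; bids=[#2:5@96 #3:2@95] asks=[-]
After op 5 [order #4] limit_sell(price=97, qty=3): fills=none; bids=[#2:5@96 #3:2@95] asks=[#4:3@97]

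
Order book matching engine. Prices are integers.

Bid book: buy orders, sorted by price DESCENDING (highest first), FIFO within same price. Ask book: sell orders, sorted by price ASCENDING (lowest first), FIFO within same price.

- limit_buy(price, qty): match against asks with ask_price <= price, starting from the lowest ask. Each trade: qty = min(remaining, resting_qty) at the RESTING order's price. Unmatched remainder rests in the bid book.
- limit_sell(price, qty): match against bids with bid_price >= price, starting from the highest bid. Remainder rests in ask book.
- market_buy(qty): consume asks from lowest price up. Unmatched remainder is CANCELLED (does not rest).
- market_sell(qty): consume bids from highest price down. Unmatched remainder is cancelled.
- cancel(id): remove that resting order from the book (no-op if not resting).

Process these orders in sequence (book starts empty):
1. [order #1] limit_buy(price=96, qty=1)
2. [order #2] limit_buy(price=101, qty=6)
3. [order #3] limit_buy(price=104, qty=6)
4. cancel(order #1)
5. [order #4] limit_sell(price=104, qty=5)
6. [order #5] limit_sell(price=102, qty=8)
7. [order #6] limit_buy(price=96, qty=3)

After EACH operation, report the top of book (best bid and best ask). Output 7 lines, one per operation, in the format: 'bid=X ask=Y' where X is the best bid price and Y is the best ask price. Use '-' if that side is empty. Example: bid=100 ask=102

Answer: bid=96 ask=-
bid=101 ask=-
bid=104 ask=-
bid=104 ask=-
bid=104 ask=-
bid=101 ask=102
bid=101 ask=102

Derivation:
After op 1 [order #1] limit_buy(price=96, qty=1): fills=none; bids=[#1:1@96] asks=[-]
After op 2 [order #2] limit_buy(price=101, qty=6): fills=none; bids=[#2:6@101 #1:1@96] asks=[-]
After op 3 [order #3] limit_buy(price=104, qty=6): fills=none; bids=[#3:6@104 #2:6@101 #1:1@96] asks=[-]
After op 4 cancel(order #1): fills=none; bids=[#3:6@104 #2:6@101] asks=[-]
After op 5 [order #4] limit_sell(price=104, qty=5): fills=#3x#4:5@104; bids=[#3:1@104 #2:6@101] asks=[-]
After op 6 [order #5] limit_sell(price=102, qty=8): fills=#3x#5:1@104; bids=[#2:6@101] asks=[#5:7@102]
After op 7 [order #6] limit_buy(price=96, qty=3): fills=none; bids=[#2:6@101 #6:3@96] asks=[#5:7@102]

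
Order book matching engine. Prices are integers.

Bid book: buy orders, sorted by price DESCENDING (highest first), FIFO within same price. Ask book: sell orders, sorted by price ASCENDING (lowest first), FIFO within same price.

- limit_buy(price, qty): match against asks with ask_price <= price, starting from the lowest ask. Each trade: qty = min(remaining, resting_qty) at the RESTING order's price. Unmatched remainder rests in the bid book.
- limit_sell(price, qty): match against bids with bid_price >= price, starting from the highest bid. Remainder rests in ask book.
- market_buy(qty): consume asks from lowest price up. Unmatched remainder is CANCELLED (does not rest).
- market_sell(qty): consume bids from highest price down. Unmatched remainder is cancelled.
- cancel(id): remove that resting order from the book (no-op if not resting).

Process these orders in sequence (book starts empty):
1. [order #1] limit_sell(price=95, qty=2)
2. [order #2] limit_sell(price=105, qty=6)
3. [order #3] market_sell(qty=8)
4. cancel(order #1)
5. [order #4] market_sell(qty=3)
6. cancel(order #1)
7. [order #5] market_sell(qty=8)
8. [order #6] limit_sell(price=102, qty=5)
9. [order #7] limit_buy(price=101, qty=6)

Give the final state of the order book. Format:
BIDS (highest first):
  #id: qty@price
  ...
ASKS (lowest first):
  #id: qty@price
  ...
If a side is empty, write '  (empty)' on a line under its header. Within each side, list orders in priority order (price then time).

After op 1 [order #1] limit_sell(price=95, qty=2): fills=none; bids=[-] asks=[#1:2@95]
After op 2 [order #2] limit_sell(price=105, qty=6): fills=none; bids=[-] asks=[#1:2@95 #2:6@105]
After op 3 [order #3] market_sell(qty=8): fills=none; bids=[-] asks=[#1:2@95 #2:6@105]
After op 4 cancel(order #1): fills=none; bids=[-] asks=[#2:6@105]
After op 5 [order #4] market_sell(qty=3): fills=none; bids=[-] asks=[#2:6@105]
After op 6 cancel(order #1): fills=none; bids=[-] asks=[#2:6@105]
After op 7 [order #5] market_sell(qty=8): fills=none; bids=[-] asks=[#2:6@105]
After op 8 [order #6] limit_sell(price=102, qty=5): fills=none; bids=[-] asks=[#6:5@102 #2:6@105]
After op 9 [order #7] limit_buy(price=101, qty=6): fills=none; bids=[#7:6@101] asks=[#6:5@102 #2:6@105]

Answer: BIDS (highest first):
  #7: 6@101
ASKS (lowest first):
  #6: 5@102
  #2: 6@105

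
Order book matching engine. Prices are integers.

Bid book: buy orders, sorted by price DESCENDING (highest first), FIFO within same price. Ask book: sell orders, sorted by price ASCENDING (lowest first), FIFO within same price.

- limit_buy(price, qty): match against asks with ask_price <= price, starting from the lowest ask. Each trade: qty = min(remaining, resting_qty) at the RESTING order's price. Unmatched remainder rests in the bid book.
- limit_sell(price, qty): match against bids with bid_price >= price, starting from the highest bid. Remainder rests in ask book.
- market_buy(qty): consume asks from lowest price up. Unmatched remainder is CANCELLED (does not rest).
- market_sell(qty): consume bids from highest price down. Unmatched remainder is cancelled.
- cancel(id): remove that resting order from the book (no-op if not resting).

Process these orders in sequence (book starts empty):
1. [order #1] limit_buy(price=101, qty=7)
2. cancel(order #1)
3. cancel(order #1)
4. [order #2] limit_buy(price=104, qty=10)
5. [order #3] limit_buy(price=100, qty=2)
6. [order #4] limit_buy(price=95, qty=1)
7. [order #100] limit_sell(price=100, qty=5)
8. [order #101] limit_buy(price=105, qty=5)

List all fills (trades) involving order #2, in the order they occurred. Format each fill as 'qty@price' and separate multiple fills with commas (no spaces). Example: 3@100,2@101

After op 1 [order #1] limit_buy(price=101, qty=7): fills=none; bids=[#1:7@101] asks=[-]
After op 2 cancel(order #1): fills=none; bids=[-] asks=[-]
After op 3 cancel(order #1): fills=none; bids=[-] asks=[-]
After op 4 [order #2] limit_buy(price=104, qty=10): fills=none; bids=[#2:10@104] asks=[-]
After op 5 [order #3] limit_buy(price=100, qty=2): fills=none; bids=[#2:10@104 #3:2@100] asks=[-]
After op 6 [order #4] limit_buy(price=95, qty=1): fills=none; bids=[#2:10@104 #3:2@100 #4:1@95] asks=[-]
After op 7 [order #100] limit_sell(price=100, qty=5): fills=#2x#100:5@104; bids=[#2:5@104 #3:2@100 #4:1@95] asks=[-]
After op 8 [order #101] limit_buy(price=105, qty=5): fills=none; bids=[#101:5@105 #2:5@104 #3:2@100 #4:1@95] asks=[-]

Answer: 5@104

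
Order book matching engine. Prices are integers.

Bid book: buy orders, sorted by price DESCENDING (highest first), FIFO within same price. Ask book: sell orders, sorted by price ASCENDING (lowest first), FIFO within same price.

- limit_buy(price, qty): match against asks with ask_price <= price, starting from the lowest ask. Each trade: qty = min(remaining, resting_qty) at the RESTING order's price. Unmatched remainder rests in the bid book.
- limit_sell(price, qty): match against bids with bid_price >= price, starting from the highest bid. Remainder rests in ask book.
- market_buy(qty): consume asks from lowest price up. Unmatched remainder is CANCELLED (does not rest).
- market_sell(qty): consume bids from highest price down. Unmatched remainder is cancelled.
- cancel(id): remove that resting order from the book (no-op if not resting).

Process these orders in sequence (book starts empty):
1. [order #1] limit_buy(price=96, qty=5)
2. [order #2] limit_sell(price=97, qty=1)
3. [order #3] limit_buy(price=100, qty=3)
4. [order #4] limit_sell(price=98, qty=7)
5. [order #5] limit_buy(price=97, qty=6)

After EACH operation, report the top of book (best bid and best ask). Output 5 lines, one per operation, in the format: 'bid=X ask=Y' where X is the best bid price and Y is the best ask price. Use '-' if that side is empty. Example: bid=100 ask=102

After op 1 [order #1] limit_buy(price=96, qty=5): fills=none; bids=[#1:5@96] asks=[-]
After op 2 [order #2] limit_sell(price=97, qty=1): fills=none; bids=[#1:5@96] asks=[#2:1@97]
After op 3 [order #3] limit_buy(price=100, qty=3): fills=#3x#2:1@97; bids=[#3:2@100 #1:5@96] asks=[-]
After op 4 [order #4] limit_sell(price=98, qty=7): fills=#3x#4:2@100; bids=[#1:5@96] asks=[#4:5@98]
After op 5 [order #5] limit_buy(price=97, qty=6): fills=none; bids=[#5:6@97 #1:5@96] asks=[#4:5@98]

Answer: bid=96 ask=-
bid=96 ask=97
bid=100 ask=-
bid=96 ask=98
bid=97 ask=98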